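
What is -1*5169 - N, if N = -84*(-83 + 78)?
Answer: -5589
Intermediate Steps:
N = 420 (N = -84*(-5) = 420)
-1*5169 - N = -1*5169 - 1*420 = -5169 - 420 = -5589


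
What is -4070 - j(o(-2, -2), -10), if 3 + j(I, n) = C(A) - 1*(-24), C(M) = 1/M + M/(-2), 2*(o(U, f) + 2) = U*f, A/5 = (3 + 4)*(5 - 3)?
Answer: -283921/70 ≈ -4056.0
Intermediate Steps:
A = 70 (A = 5*((3 + 4)*(5 - 3)) = 5*(7*2) = 5*14 = 70)
o(U, f) = -2 + U*f/2 (o(U, f) = -2 + (U*f)/2 = -2 + U*f/2)
C(M) = 1/M - M/2 (C(M) = 1/M + M*(-1/2) = 1/M - M/2)
j(I, n) = -979/70 (j(I, n) = -3 + ((1/70 - 1/2*70) - 1*(-24)) = -3 + ((1/70 - 35) + 24) = -3 + (-2449/70 + 24) = -3 - 769/70 = -979/70)
-4070 - j(o(-2, -2), -10) = -4070 - 1*(-979/70) = -4070 + 979/70 = -283921/70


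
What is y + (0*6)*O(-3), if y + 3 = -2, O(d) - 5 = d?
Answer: -5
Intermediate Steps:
O(d) = 5 + d
y = -5 (y = -3 - 2 = -5)
y + (0*6)*O(-3) = -5 + (0*6)*(5 - 3) = -5 + 0*2 = -5 + 0 = -5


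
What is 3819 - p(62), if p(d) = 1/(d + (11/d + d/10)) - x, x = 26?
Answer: 81502155/21197 ≈ 3845.0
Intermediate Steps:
p(d) = -26 + 1/(11/d + 11*d/10) (p(d) = 1/(d + (11/d + d/10)) - 1*26 = 1/(d + (11/d + d*(⅒))) - 26 = 1/(d + (11/d + d/10)) - 26 = 1/(11/d + 11*d/10) - 26 = -26 + 1/(11/d + 11*d/10))
3819 - p(62) = 3819 - 2*(-1430 - 143*62² + 5*62)/(11*(10 + 62²)) = 3819 - 2*(-1430 - 143*3844 + 310)/(11*(10 + 3844)) = 3819 - 2*(-1430 - 549692 + 310)/(11*3854) = 3819 - 2*(-550812)/(11*3854) = 3819 - 1*(-550812/21197) = 3819 + 550812/21197 = 81502155/21197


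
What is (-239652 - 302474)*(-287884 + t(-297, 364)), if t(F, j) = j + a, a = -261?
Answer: 156013562406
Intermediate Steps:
t(F, j) = -261 + j (t(F, j) = j - 261 = -261 + j)
(-239652 - 302474)*(-287884 + t(-297, 364)) = (-239652 - 302474)*(-287884 + (-261 + 364)) = -542126*(-287884 + 103) = -542126*(-287781) = 156013562406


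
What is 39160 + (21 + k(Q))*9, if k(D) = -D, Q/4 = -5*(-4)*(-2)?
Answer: 40789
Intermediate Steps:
Q = -160 (Q = 4*(-5*(-4)*(-2)) = 4*(20*(-2)) = 4*(-40) = -160)
39160 + (21 + k(Q))*9 = 39160 + (21 - 1*(-160))*9 = 39160 + (21 + 160)*9 = 39160 + 181*9 = 39160 + 1629 = 40789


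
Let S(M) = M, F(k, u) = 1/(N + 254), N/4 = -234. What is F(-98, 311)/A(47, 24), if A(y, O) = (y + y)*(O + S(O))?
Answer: -1/3077184 ≈ -3.2497e-7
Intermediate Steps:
N = -936 (N = 4*(-234) = -936)
F(k, u) = -1/682 (F(k, u) = 1/(-936 + 254) = 1/(-682) = -1/682)
A(y, O) = 4*O*y (A(y, O) = (y + y)*(O + O) = (2*y)*(2*O) = 4*O*y)
F(-98, 311)/A(47, 24) = -1/(682*(4*24*47)) = -1/682/4512 = -1/682*1/4512 = -1/3077184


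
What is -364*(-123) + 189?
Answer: 44961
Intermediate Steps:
-364*(-123) + 189 = 44772 + 189 = 44961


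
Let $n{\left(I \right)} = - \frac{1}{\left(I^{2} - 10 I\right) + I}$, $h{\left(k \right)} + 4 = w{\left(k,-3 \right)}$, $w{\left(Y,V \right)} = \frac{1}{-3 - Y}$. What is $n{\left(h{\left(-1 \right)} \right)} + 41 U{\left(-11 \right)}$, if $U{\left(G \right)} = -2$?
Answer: $- \frac{19930}{243} \approx -82.016$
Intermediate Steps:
$h{\left(k \right)} = -4 - \frac{1}{3 + k}$
$n{\left(I \right)} = - \frac{1}{I^{2} - 9 I}$
$n{\left(h{\left(-1 \right)} \right)} + 41 U{\left(-11 \right)} = - \frac{1}{\frac{-13 - -4}{3 - 1} \left(-9 + \frac{-13 - -4}{3 - 1}\right)} + 41 \left(-2\right) = - \frac{1}{\frac{-13 + 4}{2} \left(-9 + \frac{-13 + 4}{2}\right)} - 82 = - \frac{1}{\frac{1}{2} \left(-9\right) \left(-9 + \frac{1}{2} \left(-9\right)\right)} - 82 = - \frac{1}{\left(- \frac{9}{2}\right) \left(-9 - \frac{9}{2}\right)} - 82 = \left(-1\right) \left(- \frac{2}{9}\right) \frac{1}{- \frac{27}{2}} - 82 = \left(-1\right) \left(- \frac{2}{9}\right) \left(- \frac{2}{27}\right) - 82 = - \frac{4}{243} - 82 = - \frac{19930}{243}$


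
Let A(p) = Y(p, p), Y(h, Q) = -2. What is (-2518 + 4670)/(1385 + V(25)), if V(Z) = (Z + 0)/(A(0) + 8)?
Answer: 12912/8335 ≈ 1.5491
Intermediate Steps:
A(p) = -2
V(Z) = Z/6 (V(Z) = (Z + 0)/(-2 + 8) = Z/6)
(-2518 + 4670)/(1385 + V(25)) = (-2518 + 4670)/(1385 + (1/6)*25) = 2152/(1385 + 25/6) = 2152/(8335/6) = 2152*(6/8335) = 12912/8335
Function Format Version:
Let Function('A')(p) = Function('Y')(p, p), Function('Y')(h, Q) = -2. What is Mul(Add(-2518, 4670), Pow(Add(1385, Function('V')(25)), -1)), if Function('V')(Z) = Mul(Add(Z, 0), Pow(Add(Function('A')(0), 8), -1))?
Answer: Rational(12912, 8335) ≈ 1.5491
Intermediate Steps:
Function('A')(p) = -2
Function('V')(Z) = Mul(Rational(1, 6), Z) (Function('V')(Z) = Mul(Add(Z, 0), Pow(Add(-2, 8), -1)) = Mul(Z, Pow(6, -1)) = Mul(Z, Rational(1, 6)) = Mul(Rational(1, 6), Z))
Mul(Add(-2518, 4670), Pow(Add(1385, Function('V')(25)), -1)) = Mul(Add(-2518, 4670), Pow(Add(1385, Mul(Rational(1, 6), 25)), -1)) = Mul(2152, Pow(Add(1385, Rational(25, 6)), -1)) = Mul(2152, Pow(Rational(8335, 6), -1)) = Mul(2152, Rational(6, 8335)) = Rational(12912, 8335)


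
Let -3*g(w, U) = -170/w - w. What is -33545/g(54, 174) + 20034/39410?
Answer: -7646555142/4343545 ≈ -1760.4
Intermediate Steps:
g(w, U) = w/3 + 170/(3*w) (g(w, U) = -(-170/w - w)/3 = -(-w - 170/w)/3 = w/3 + 170/(3*w))
-33545/g(54, 174) + 20034/39410 = -33545*162/(170 + 54²) + 20034/39410 = -33545*162/(170 + 2916) + 20034*(1/39410) = -33545/((⅓)*(1/54)*3086) + 1431/2815 = -33545/1543/81 + 1431/2815 = -33545*81/1543 + 1431/2815 = -2717145/1543 + 1431/2815 = -7646555142/4343545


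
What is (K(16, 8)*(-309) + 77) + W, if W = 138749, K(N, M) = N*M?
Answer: 99274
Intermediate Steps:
K(N, M) = M*N
(K(16, 8)*(-309) + 77) + W = ((8*16)*(-309) + 77) + 138749 = (128*(-309) + 77) + 138749 = (-39552 + 77) + 138749 = -39475 + 138749 = 99274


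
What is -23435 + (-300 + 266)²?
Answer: -22279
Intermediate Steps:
-23435 + (-300 + 266)² = -23435 + (-34)² = -23435 + 1156 = -22279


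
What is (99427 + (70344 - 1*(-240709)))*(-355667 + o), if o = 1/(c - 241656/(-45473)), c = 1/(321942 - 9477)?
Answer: -297942763480681891040/2040786149 ≈ -1.4599e+11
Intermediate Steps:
c = 1/312465 ≈ 3.2004e-6
o = 384019485/2040786149 (o = 1/(1/312465 - 241656/(-45473)) = 1/(1/312465 - 241656*(-1/45473)) = 1/(1/312465 + 241656/45473) = 1/(2040786149/384019485) = 384019485/2040786149 ≈ 0.18817)
(99427 + (70344 - 1*(-240709)))*(-355667 + o) = (99427 + (70344 - 1*(-240709)))*(-355667 + 384019485/2040786149) = (99427 + (70344 + 240709))*(-725839903236898/2040786149) = (99427 + 311053)*(-725839903236898/2040786149) = 410480*(-725839903236898/2040786149) = -297942763480681891040/2040786149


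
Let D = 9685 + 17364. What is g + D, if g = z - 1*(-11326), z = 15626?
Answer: 54001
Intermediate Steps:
g = 26952 (g = 15626 - 1*(-11326) = 15626 + 11326 = 26952)
D = 27049
g + D = 26952 + 27049 = 54001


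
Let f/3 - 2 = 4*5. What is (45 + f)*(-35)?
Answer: -3885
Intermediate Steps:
f = 66 (f = 6 + 3*(4*5) = 6 + 3*20 = 6 + 60 = 66)
(45 + f)*(-35) = (45 + 66)*(-35) = 111*(-35) = -3885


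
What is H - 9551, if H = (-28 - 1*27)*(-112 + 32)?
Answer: -5151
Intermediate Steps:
H = 4400 (H = (-28 - 27)*(-80) = -55*(-80) = 4400)
H - 9551 = 4400 - 9551 = -5151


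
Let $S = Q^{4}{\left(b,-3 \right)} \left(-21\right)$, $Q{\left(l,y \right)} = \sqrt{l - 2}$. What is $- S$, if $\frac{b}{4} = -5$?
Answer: $10164$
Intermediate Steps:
$b = -20$ ($b = 4 \left(-5\right) = -20$)
$Q{\left(l,y \right)} = \sqrt{-2 + l}$
$S = -10164$ ($S = \left(\sqrt{-2 - 20}\right)^{4} \left(-21\right) = \left(\sqrt{-22}\right)^{4} \left(-21\right) = \left(i \sqrt{22}\right)^{4} \left(-21\right) = 484 \left(-21\right) = -10164$)
$- S = \left(-1\right) \left(-10164\right) = 10164$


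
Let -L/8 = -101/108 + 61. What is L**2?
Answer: 168324676/729 ≈ 2.3090e+5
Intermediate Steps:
L = -12974/27 (L = -8*(-101/108 + 61) = -8*6487/108 = -12974/27 ≈ -480.52)
L**2 = (-12974/27)**2 = 168324676/729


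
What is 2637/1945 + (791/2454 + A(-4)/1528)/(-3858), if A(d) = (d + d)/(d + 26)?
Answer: 13112521961701/9672137200935 ≈ 1.3557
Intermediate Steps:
A(d) = 2*d/(26 + d) (A(d) = (2*d)/(26 + d) = 2*d/(26 + d))
2637/1945 + (791/2454 + A(-4)/1528)/(-3858) = 2637/1945 + (791/2454 + (2*(-4)/(26 - 4))/1528)/(-3858) = 2637*(1/1945) + (791*(1/2454) + (2*(-4)/22)*(1/1528))*(-1/3858) = 2637/1945 + (791/2454 + (2*(-4)*(1/22))*(1/1528))*(-1/3858) = 2637/1945 + (791/2454 - 4/11*1/1528)*(-1/3858) = 2637/1945 + (791/2454 - 1/4202)*(-1/3858) = 2637/1945 + (830332/2577927)*(-1/3858) = 2637/1945 - 415166/4972821183 = 13112521961701/9672137200935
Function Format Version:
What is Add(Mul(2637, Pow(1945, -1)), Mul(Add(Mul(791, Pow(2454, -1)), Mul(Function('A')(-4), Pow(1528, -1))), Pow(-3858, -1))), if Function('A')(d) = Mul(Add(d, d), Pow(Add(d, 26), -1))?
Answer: Rational(13112521961701, 9672137200935) ≈ 1.3557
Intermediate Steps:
Function('A')(d) = Mul(2, d, Pow(Add(26, d), -1)) (Function('A')(d) = Mul(Mul(2, d), Pow(Add(26, d), -1)) = Mul(2, d, Pow(Add(26, d), -1)))
Add(Mul(2637, Pow(1945, -1)), Mul(Add(Mul(791, Pow(2454, -1)), Mul(Function('A')(-4), Pow(1528, -1))), Pow(-3858, -1))) = Add(Mul(2637, Pow(1945, -1)), Mul(Add(Mul(791, Pow(2454, -1)), Mul(Mul(2, -4, Pow(Add(26, -4), -1)), Pow(1528, -1))), Pow(-3858, -1))) = Add(Mul(2637, Rational(1, 1945)), Mul(Add(Mul(791, Rational(1, 2454)), Mul(Mul(2, -4, Pow(22, -1)), Rational(1, 1528))), Rational(-1, 3858))) = Add(Rational(2637, 1945), Mul(Add(Rational(791, 2454), Mul(Mul(2, -4, Rational(1, 22)), Rational(1, 1528))), Rational(-1, 3858))) = Add(Rational(2637, 1945), Mul(Add(Rational(791, 2454), Mul(Rational(-4, 11), Rational(1, 1528))), Rational(-1, 3858))) = Add(Rational(2637, 1945), Mul(Add(Rational(791, 2454), Rational(-1, 4202)), Rational(-1, 3858))) = Add(Rational(2637, 1945), Mul(Rational(830332, 2577927), Rational(-1, 3858))) = Add(Rational(2637, 1945), Rational(-415166, 4972821183)) = Rational(13112521961701, 9672137200935)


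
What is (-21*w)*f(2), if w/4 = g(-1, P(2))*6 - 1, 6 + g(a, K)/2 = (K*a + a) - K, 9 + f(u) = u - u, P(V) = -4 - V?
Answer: 44604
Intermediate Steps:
f(u) = -9 (f(u) = -9 + (u - u) = -9 + 0 = -9)
g(a, K) = -12 - 2*K + 2*a + 2*K*a (g(a, K) = -12 + 2*((K*a + a) - K) = -12 + 2*((a + K*a) - K) = -12 + 2*(a - K + K*a) = -12 + (-2*K + 2*a + 2*K*a) = -12 - 2*K + 2*a + 2*K*a)
w = 236 (w = 4*((-12 - 2*(-4 - 1*2) + 2*(-1) + 2*(-4 - 1*2)*(-1))*6 - 1) = 4*((-12 - 2*(-4 - 2) - 2 + 2*(-4 - 2)*(-1))*6 - 1) = 4*((-12 - 2*(-6) - 2 + 2*(-6)*(-1))*6 - 1) = 4*((-12 + 12 - 2 + 12)*6 - 1) = 4*(10*6 - 1) = 4*(60 - 1) = 4*59 = 236)
(-21*w)*f(2) = -21*236*(-9) = -4956*(-9) = 44604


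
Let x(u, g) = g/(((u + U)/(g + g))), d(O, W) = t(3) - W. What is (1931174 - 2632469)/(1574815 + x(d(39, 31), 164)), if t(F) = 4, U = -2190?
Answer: -1554771015/3491311063 ≈ -0.44533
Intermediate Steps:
d(O, W) = 4 - W
x(u, g) = 2*g²/(-2190 + u) (x(u, g) = g/(((u - 2190)/(g + g))) = g/(((-2190 + u)/((2*g)))) = g/(((-2190 + u)*(1/(2*g)))) = g/(((-2190 + u)/(2*g))) = g*(2*g/(-2190 + u)) = 2*g²/(-2190 + u))
(1931174 - 2632469)/(1574815 + x(d(39, 31), 164)) = (1931174 - 2632469)/(1574815 + 2*164²/(-2190 + (4 - 1*31))) = -701295/(1574815 + 2*26896/(-2190 + (4 - 31))) = -701295/(1574815 + 2*26896/(-2190 - 27)) = -701295/(1574815 + 2*26896/(-2217)) = -701295/(1574815 + 2*26896*(-1/2217)) = -701295/(1574815 - 53792/2217) = -701295/3491311063/2217 = -701295*2217/3491311063 = -1554771015/3491311063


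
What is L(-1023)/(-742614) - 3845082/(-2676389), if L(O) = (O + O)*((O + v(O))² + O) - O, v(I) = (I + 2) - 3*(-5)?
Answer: 7513542365719231/662507980282 ≈ 11341.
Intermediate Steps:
v(I) = 17 + I (v(I) = (2 + I) + 15 = 17 + I)
L(O) = -O + 2*O*(O + (17 + 2*O)²) (L(O) = (O + O)*((O + (17 + O))² + O) - O = (2*O)*((17 + 2*O)² + O) - O = (2*O)*(O + (17 + 2*O)²) - O = 2*O*(O + (17 + 2*O)²) - O = -O + 2*O*(O + (17 + 2*O)²))
L(-1023)/(-742614) - 3845082/(-2676389) = -1023*(577 + 8*(-1023)² + 138*(-1023))/(-742614) - 3845082/(-2676389) = -1023*(577 + 8*1046529 - 141174)*(-1/742614) - 3845082*(-1/2676389) = -1023*(577 + 8372232 - 141174)*(-1/742614) + 3845082/2676389 = -1023*8231635*(-1/742614) + 3845082/2676389 = -8420962605*(-1/742614) + 3845082/2676389 = 2806987535/247538 + 3845082/2676389 = 7513542365719231/662507980282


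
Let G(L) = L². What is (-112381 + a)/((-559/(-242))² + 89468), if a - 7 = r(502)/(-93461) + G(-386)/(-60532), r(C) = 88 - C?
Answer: -9308110346484230996/7411051247525228529 ≈ -1.2560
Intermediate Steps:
a = 6425353464/1414345313 (a = 7 + ((88 - 1*502)/(-93461) + (-386)²/(-60532)) = 7 + ((88 - 502)*(-1/93461) + 148996*(-1/60532)) = 7 + (-414*(-1/93461) - 37249/15133) = 7 + (414/93461 - 37249/15133) = 7 - 3475063727/1414345313 = 6425353464/1414345313 ≈ 4.5430)
(-112381 + a)/((-559/(-242))² + 89468) = (-112381 + 6425353464/1414345313)/((-559/(-242))² + 89468) = -158939115266789/(1414345313*((-559*(-1/242))² + 89468)) = -158939115266789/(1414345313*((559/242)² + 89468)) = -158939115266789/(1414345313*(312481/58564 + 89468)) = -158939115266789/(1414345313*5239916433/58564) = -158939115266789/1414345313*58564/5239916433 = -9308110346484230996/7411051247525228529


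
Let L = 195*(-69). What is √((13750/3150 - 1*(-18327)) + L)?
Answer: 19*√5957/21 ≈ 69.831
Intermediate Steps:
L = -13455
√((13750/3150 - 1*(-18327)) + L) = √((13750/3150 - 1*(-18327)) - 13455) = √((13750*(1/3150) + 18327) - 13455) = √((275/63 + 18327) - 13455) = √(1154876/63 - 13455) = √(307211/63) = 19*√5957/21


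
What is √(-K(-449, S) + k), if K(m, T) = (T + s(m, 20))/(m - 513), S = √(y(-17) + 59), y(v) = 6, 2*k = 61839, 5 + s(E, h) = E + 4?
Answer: √(28613832858 + 962*√65)/962 ≈ 175.84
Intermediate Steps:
s(E, h) = -1 + E (s(E, h) = -5 + (E + 4) = -5 + (4 + E) = -1 + E)
k = 61839/2 (k = (½)*61839 = 61839/2 ≈ 30920.)
S = √65 (S = √(6 + 59) = √65 ≈ 8.0623)
K(m, T) = (-1 + T + m)/(-513 + m) (K(m, T) = (T + (-1 + m))/(m - 513) = (-1 + T + m)/(-513 + m))
√(-K(-449, S) + k) = √(-(-1 + √65 - 449)/(-513 - 449) + 61839/2) = √(-(-450 + √65)/(-962) + 61839/2) = √(-(-1)*(-450 + √65)/962 + 61839/2) = √(-(225/481 - √65/962) + 61839/2) = √((-225/481 + √65/962) + 61839/2) = √(29744109/962 + √65/962)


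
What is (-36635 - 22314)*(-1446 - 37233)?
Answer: 2280088371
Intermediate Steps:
(-36635 - 22314)*(-1446 - 37233) = -58949*(-38679) = 2280088371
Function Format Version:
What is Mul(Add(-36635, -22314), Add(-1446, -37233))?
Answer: 2280088371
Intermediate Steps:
Mul(Add(-36635, -22314), Add(-1446, -37233)) = Mul(-58949, -38679) = 2280088371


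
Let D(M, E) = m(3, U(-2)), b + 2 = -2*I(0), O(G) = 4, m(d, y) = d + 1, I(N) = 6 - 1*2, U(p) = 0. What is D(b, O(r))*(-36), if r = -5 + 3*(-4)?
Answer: -144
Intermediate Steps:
r = -17 (r = -5 - 12 = -17)
I(N) = 4 (I(N) = 6 - 2 = 4)
m(d, y) = 1 + d
b = -10 (b = -2 - 2*4 = -2 - 8 = -10)
D(M, E) = 4 (D(M, E) = 1 + 3 = 4)
D(b, O(r))*(-36) = 4*(-36) = -144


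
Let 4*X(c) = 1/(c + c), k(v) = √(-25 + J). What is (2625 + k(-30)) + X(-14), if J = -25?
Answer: 293999/112 + 5*I*√2 ≈ 2625.0 + 7.0711*I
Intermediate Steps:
k(v) = 5*I*√2 (k(v) = √(-25 - 25) = √(-50) = 5*I*√2)
X(c) = 1/(8*c) (X(c) = 1/(4*(c + c)) = 1/(4*((2*c))) = (1/(2*c))/4 = 1/(8*c))
(2625 + k(-30)) + X(-14) = (2625 + 5*I*√2) + (⅛)/(-14) = (2625 + 5*I*√2) + (⅛)*(-1/14) = (2625 + 5*I*√2) - 1/112 = 293999/112 + 5*I*√2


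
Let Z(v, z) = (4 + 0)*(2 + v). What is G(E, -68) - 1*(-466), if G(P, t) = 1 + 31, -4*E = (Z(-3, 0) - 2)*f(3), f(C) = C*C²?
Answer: 498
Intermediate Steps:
f(C) = C³
Z(v, z) = 8 + 4*v (Z(v, z) = 4*(2 + v) = 8 + 4*v)
E = 81/2 (E = -((8 + 4*(-3)) - 2)*3³/4 = -((8 - 12) - 2)*27/4 = -(-4 - 2)*27/4 = -(-3)*27/2 = -¼*(-162) = 81/2 ≈ 40.500)
G(P, t) = 32
G(E, -68) - 1*(-466) = 32 - 1*(-466) = 32 + 466 = 498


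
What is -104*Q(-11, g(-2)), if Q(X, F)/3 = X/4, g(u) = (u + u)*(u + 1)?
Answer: 858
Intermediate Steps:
g(u) = 2*u*(1 + u) (g(u) = (2*u)*(1 + u) = 2*u*(1 + u))
Q(X, F) = 3*X/4 (Q(X, F) = 3*(X/4) = 3*X/4)
-104*Q(-11, g(-2)) = -78*(-11) = -104*(-33/4) = 858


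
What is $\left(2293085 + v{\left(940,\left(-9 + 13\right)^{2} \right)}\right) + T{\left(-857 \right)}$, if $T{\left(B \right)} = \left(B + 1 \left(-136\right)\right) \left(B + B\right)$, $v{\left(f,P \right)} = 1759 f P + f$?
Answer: $30451387$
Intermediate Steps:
$v{\left(f,P \right)} = f + 1759 P f$ ($v{\left(f,P \right)} = 1759 P f + f = f + 1759 P f$)
$T{\left(B \right)} = 2 B \left(-136 + B\right)$ ($T{\left(B \right)} = \left(B - 136\right) 2 B = \left(-136 + B\right) 2 B = 2 B \left(-136 + B\right)$)
$\left(2293085 + v{\left(940,\left(-9 + 13\right)^{2} \right)}\right) + T{\left(-857 \right)} = \left(2293085 + 940 \left(1 + 1759 \left(-9 + 13\right)^{2}\right)\right) + 2 \left(-857\right) \left(-136 - 857\right) = \left(2293085 + 940 \left(1 + 1759 \cdot 4^{2}\right)\right) + 2 \left(-857\right) \left(-993\right) = \left(2293085 + 940 \left(1 + 1759 \cdot 16\right)\right) + 1702002 = \left(2293085 + 940 \left(1 + 28144\right)\right) + 1702002 = \left(2293085 + 940 \cdot 28145\right) + 1702002 = \left(2293085 + 26456300\right) + 1702002 = 28749385 + 1702002 = 30451387$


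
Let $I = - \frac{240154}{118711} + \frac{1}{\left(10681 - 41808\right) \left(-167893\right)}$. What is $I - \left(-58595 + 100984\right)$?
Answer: $- \frac{1546983902372289856}{36493195785013} \approx -42391.0$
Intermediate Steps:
$I = - \frac{73826241373799}{36493195785013}$ ($I = \left(-240154\right) \frac{1}{118711} + \frac{1}{-31127} \left(- \frac{1}{167893}\right) = - \frac{240154}{118711} - - \frac{1}{5226005411} = - \frac{240154}{118711} + \frac{1}{5226005411} = - \frac{73826241373799}{36493195785013} \approx -2.023$)
$I - \left(-58595 + 100984\right) = - \frac{73826241373799}{36493195785013} - \left(-58595 + 100984\right) = - \frac{73826241373799}{36493195785013} - 42389 = - \frac{1546983902372289856}{36493195785013}$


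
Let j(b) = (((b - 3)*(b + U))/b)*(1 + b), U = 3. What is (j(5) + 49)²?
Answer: 116281/25 ≈ 4651.2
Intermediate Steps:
j(b) = (1 + b)*(-3 + b)*(3 + b)/b (j(b) = (((b - 3)*(b + 3))/b)*(1 + b) = (((-3 + b)*(3 + b))/b)*(1 + b) = ((-3 + b)*(3 + b)/b)*(1 + b) = (1 + b)*(-3 + b)*(3 + b)/b)
(j(5) + 49)² = ((-9 + 5 + 5² - 9/5) + 49)² = ((-9 + 5 + 25 - 9*⅕) + 49)² = ((-9 + 5 + 25 - 9/5) + 49)² = (96/5 + 49)² = (341/5)² = 116281/25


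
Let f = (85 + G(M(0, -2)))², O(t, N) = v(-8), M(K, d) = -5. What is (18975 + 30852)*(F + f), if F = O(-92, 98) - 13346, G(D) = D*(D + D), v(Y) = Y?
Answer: 242707317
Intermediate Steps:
O(t, N) = -8
G(D) = 2*D² (G(D) = D*(2*D) = 2*D²)
f = 18225 (f = (85 + 2*(-5)²)² = (85 + 2*25)² = (85 + 50)² = 135² = 18225)
F = -13354 (F = -8 - 13346 = -13354)
(18975 + 30852)*(F + f) = (18975 + 30852)*(-13354 + 18225) = 49827*4871 = 242707317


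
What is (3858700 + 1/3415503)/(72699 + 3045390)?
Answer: 13179401426101/10649842333767 ≈ 1.2375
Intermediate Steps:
(3858700 + 1/3415503)/(72699 + 3045390) = (3858700 + 1/3415503)/3118089 = (13179401426101/3415503)*(1/3118089) = 13179401426101/10649842333767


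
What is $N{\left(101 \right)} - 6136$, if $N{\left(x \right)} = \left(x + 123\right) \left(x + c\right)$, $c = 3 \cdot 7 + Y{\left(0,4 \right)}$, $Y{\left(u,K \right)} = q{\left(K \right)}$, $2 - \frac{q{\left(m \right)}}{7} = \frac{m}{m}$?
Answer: $22760$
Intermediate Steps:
$q{\left(m \right)} = 7$ ($q{\left(m \right)} = 14 - 7 \frac{m}{m} = 14 - 7 = 7$)
$Y{\left(u,K \right)} = 7$
$c = 28$ ($c = 3 \cdot 7 + 7 = 21 + 7 = 28$)
$N{\left(x \right)} = \left(28 + x\right) \left(123 + x\right)$ ($N{\left(x \right)} = \left(x + 123\right) \left(x + 28\right) = \left(123 + x\right) \left(28 + x\right) = \left(28 + x\right) \left(123 + x\right)$)
$N{\left(101 \right)} - 6136 = \left(3444 + 101^{2} + 151 \cdot 101\right) - 6136 = \left(3444 + 10201 + 15251\right) - 6136 = 28896 - 6136 = 22760$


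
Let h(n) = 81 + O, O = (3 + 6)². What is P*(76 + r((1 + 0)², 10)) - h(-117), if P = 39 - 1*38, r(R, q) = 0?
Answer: -86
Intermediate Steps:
O = 81 (O = 9² = 81)
P = 1 (P = 39 - 38 = 1)
h(n) = 162 (h(n) = 81 + 81 = 162)
P*(76 + r((1 + 0)², 10)) - h(-117) = 1*(76 + 0) - 1*162 = 1*76 - 162 = 76 - 162 = -86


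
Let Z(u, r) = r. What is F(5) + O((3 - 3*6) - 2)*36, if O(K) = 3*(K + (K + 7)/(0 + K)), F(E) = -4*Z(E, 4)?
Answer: -30404/17 ≈ -1788.5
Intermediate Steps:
F(E) = -16 (F(E) = -4*4 = -16)
O(K) = 3*K + 3*(7 + K)/K (O(K) = 3*(K + (7 + K)/K) = 3*K + 3*(7 + K)/K)
F(5) + O((3 - 3*6) - 2)*36 = -16 + (3 + 3*((3 - 3*6) - 2) + 21/((3 - 3*6) - 2))*36 = -16 + (3 + 3*((3 - 18) - 2) + 21/((3 - 18) - 2))*36 = -16 + (3 + 3*(-15 - 2) + 21/(-15 - 2))*36 = -16 + (3 + 3*(-17) + 21/(-17))*36 = -16 + (3 - 51 + 21*(-1/17))*36 = -16 + (3 - 51 - 21/17)*36 = -16 - 837/17*36 = -16 - 30132/17 = -30404/17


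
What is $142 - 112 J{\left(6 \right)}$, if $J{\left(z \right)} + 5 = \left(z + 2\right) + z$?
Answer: $-866$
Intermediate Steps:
$J{\left(z \right)} = -3 + 2 z$ ($J{\left(z \right)} = -5 + \left(\left(z + 2\right) + z\right) = -5 + \left(\left(2 + z\right) + z\right) = -5 + \left(2 + 2 z\right) = -3 + 2 z$)
$142 - 112 J{\left(6 \right)} = 142 - 112 \left(-3 + 2 \cdot 6\right) = 142 - 112 \left(-3 + 12\right) = 142 - 1008 = -866$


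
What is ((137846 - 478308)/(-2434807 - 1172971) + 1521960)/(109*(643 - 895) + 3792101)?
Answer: 2745447072671/6790980057737 ≈ 0.40428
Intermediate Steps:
((137846 - 478308)/(-2434807 - 1172971) + 1521960)/(109*(643 - 895) + 3792101) = (-340462/(-3607778) + 1521960)/(109*(-252) + 3792101) = (-340462*(-1/3607778) + 1521960)/(-27468 + 3792101) = (170231/1803889 + 1521960)/3764633 = (2745447072671/1803889)*(1/3764633) = 2745447072671/6790980057737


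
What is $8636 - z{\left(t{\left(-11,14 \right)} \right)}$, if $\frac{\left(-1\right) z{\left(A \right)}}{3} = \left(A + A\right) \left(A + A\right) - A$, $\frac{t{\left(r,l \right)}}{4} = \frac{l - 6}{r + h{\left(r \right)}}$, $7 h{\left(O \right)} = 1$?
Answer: $\frac{3158420}{361} \approx 8749.1$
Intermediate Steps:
$h{\left(O \right)} = \frac{1}{7}$ ($h{\left(O \right)} = \frac{1}{7} \cdot 1 = \frac{1}{7}$)
$t{\left(r,l \right)} = \frac{4 \left(-6 + l\right)}{\frac{1}{7} + r}$ ($t{\left(r,l \right)} = 4 \frac{l - 6}{r + \frac{1}{7}} = 4 \frac{-6 + l}{\frac{1}{7} + r} = \frac{4 \left(-6 + l\right)}{\frac{1}{7} + r}$)
$z{\left(A \right)} = - 12 A^{2} + 3 A$ ($z{\left(A \right)} = - 3 \left(\left(A + A\right) \left(A + A\right) - A\right) = - 3 \left(2 A 2 A - A\right) = - 3 \left(4 A^{2} - A\right) = - 3 \left(- A + 4 A^{2}\right) = - 12 A^{2} + 3 A$)
$8636 - z{\left(t{\left(-11,14 \right)} \right)} = 8636 - 3 \frac{28 \left(-6 + 14\right)}{1 + 7 \left(-11\right)} \left(1 - 4 \frac{28 \left(-6 + 14\right)}{1 + 7 \left(-11\right)}\right) = 8636 - 3 \cdot 28 \frac{1}{1 - 77} \cdot 8 \left(1 - 4 \cdot 28 \frac{1}{1 - 77} \cdot 8\right) = 8636 - 3 \cdot 28 \frac{1}{-76} \cdot 8 \left(1 - 4 \cdot 28 \frac{1}{-76} \cdot 8\right) = 8636 - 3 \cdot 28 \left(- \frac{1}{76}\right) 8 \left(1 - 4 \cdot 28 \left(- \frac{1}{76}\right) 8\right) = 8636 - 3 \left(- \frac{56}{19}\right) \left(1 - - \frac{224}{19}\right) = 8636 - 3 \left(- \frac{56}{19}\right) \left(1 + \frac{224}{19}\right) = 8636 - 3 \left(- \frac{56}{19}\right) \frac{243}{19} = 8636 - - \frac{40824}{361} = 8636 + \frac{40824}{361} = \frac{3158420}{361}$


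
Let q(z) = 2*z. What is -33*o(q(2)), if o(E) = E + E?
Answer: -264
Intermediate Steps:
o(E) = 2*E
-33*o(q(2)) = -66*2*2 = -66*4 = -33*8 = -264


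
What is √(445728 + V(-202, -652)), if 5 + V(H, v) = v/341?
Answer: √51828893831/341 ≈ 667.62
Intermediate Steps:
V(H, v) = -5 + v/341
√(445728 + V(-202, -652)) = √(445728 + (-5 + (1/341)*(-652))) = √(445728 + (-5 - 652/341)) = √(445728 - 2357/341) = √(151990891/341) = √51828893831/341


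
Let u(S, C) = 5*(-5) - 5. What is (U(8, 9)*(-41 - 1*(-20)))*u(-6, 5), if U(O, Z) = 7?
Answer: 4410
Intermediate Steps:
u(S, C) = -30 (u(S, C) = -25 - 5 = -30)
(U(8, 9)*(-41 - 1*(-20)))*u(-6, 5) = (7*(-41 - 1*(-20)))*(-30) = (7*(-41 + 20))*(-30) = (7*(-21))*(-30) = -147*(-30) = 4410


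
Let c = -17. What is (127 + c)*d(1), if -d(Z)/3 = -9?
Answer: 2970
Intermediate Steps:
d(Z) = 27 (d(Z) = -3*(-9) = 27)
(127 + c)*d(1) = (127 - 17)*27 = 110*27 = 2970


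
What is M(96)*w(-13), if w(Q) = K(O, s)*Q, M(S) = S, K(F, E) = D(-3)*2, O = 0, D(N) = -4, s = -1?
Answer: 9984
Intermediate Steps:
K(F, E) = -8 (K(F, E) = -4*2 = -8)
w(Q) = -8*Q
M(96)*w(-13) = 96*(-8*(-13)) = 96*104 = 9984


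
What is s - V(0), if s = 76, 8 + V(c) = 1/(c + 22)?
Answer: 1847/22 ≈ 83.955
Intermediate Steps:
V(c) = -8 + 1/(22 + c) (V(c) = -8 + 1/(c + 22) = -8 + 1/(22 + c))
s - V(0) = 76 - (-175 - 8*0)/(22 + 0) = 76 - (-175 + 0)/22 = 76 - (-175)/22 = 76 - 1*(-175/22) = 76 + 175/22 = 1847/22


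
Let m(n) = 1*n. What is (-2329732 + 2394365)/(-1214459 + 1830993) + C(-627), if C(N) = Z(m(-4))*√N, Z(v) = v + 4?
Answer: 64633/616534 ≈ 0.10483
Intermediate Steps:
m(n) = n
Z(v) = 4 + v
C(N) = 0 (C(N) = (4 - 4)*√N = 0*√N = 0)
(-2329732 + 2394365)/(-1214459 + 1830993) + C(-627) = (-2329732 + 2394365)/(-1214459 + 1830993) + 0 = 64633/616534 + 0 = 64633/616534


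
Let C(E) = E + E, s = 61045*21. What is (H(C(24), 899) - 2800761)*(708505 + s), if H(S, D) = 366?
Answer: -5574046227750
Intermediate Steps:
s = 1281945
C(E) = 2*E
(H(C(24), 899) - 2800761)*(708505 + s) = (366 - 2800761)*(708505 + 1281945) = -2800395*1990450 = -5574046227750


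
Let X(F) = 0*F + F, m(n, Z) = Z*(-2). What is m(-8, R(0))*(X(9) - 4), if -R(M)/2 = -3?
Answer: -60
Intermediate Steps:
R(M) = 6 (R(M) = -2*(-3) = 6)
m(n, Z) = -2*Z
X(F) = F (X(F) = 0 + F = F)
m(-8, R(0))*(X(9) - 4) = (-2*6)*(9 - 4) = -12*5 = -60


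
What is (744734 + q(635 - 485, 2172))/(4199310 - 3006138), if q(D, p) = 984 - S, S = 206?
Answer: 62126/99431 ≈ 0.62481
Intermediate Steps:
q(D, p) = 778 (q(D, p) = 984 - 1*206 = 984 - 206 = 778)
(744734 + q(635 - 485, 2172))/(4199310 - 3006138) = (744734 + 778)/(4199310 - 3006138) = 745512/1193172 = 745512*(1/1193172) = 62126/99431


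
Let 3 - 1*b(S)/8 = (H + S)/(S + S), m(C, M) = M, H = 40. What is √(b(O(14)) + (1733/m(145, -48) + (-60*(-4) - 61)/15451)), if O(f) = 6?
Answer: I*√1469960751783/185412 ≈ 6.5391*I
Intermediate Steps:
b(S) = 24 - 4*(40 + S)/S (b(S) = 24 - 8*(40 + S)/(S + S) = 24 - 8*(40 + S)/(2*S) = 24 - 8*(40 + S)*1/(2*S) = 24 - 4*(40 + S)/S)
√(b(O(14)) + (1733/m(145, -48) + (-60*(-4) - 61)/15451)) = √((20 - 160/6) + (1733/(-48) + (-60*(-4) - 61)/15451)) = √((20 - 160*⅙) + (1733*(-1/48) + (240 - 61)*(1/15451))) = √((20 - 80/3) + (-1733/48 + 179*(1/15451))) = √(-20/3 + (-1733/48 + 179/15451)) = √(-20/3 - 26767991/741648) = √(-31712311/741648) = I*√1469960751783/185412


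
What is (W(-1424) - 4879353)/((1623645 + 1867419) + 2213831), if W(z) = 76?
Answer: -4879277/5704895 ≈ -0.85528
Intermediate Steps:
(W(-1424) - 4879353)/((1623645 + 1867419) + 2213831) = (76 - 4879353)/((1623645 + 1867419) + 2213831) = -4879277/(3491064 + 2213831) = -4879277/5704895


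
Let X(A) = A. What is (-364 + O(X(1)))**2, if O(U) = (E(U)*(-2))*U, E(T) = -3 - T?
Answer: 126736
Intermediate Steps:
O(U) = U*(6 + 2*U) (O(U) = ((-3 - U)*(-2))*U = (6 + 2*U)*U = U*(6 + 2*U))
(-364 + O(X(1)))**2 = (-364 + 2*1*(3 + 1))**2 = (-364 + 2*1*4)**2 = (-364 + 8)**2 = (-356)**2 = 126736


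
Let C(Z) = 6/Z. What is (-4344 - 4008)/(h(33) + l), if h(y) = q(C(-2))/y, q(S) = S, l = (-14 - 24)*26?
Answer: 30624/3623 ≈ 8.4527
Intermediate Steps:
l = -988 (l = -38*26 = -988)
h(y) = -3/y (h(y) = (6/(-2))/y = (6*(-1/2))/y = -3/y)
(-4344 - 4008)/(h(33) + l) = (-4344 - 4008)/(-3/33 - 988) = -8352/(-3*1/33 - 988) = -8352/(-1/11 - 988) = -8352/(-10869/11) = -8352*(-11/10869) = 30624/3623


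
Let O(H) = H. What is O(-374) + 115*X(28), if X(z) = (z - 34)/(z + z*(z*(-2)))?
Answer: -57527/154 ≈ -373.55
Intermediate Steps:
X(z) = (-34 + z)/(z - 2*z²) (X(z) = (-34 + z)/(z + z*(-2*z)) = (-34 + z)/(z - 2*z²))
O(-374) + 115*X(28) = -374 + 115*((34 - 1*28)/(28*(-1 + 2*28))) = -374 + 115*((34 - 28)/(28*(-1 + 56))) = -374 + 115*((1/28)*6/55) = -374 + 115*((1/28)*(1/55)*6) = -374 + 115*(3/770) = -374 + 69/154 = -57527/154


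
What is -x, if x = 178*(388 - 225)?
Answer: -29014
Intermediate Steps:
x = 29014 (x = 178*163 = 29014)
-x = -1*29014 = -29014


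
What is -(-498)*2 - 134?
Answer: 862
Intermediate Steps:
-(-498)*2 - 134 = -83*(-12) - 134 = 996 - 134 = 862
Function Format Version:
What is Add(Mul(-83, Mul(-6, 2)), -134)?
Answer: 862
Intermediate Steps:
Add(Mul(-83, Mul(-6, 2)), -134) = Add(Mul(-83, -12), -134) = Add(996, -134) = 862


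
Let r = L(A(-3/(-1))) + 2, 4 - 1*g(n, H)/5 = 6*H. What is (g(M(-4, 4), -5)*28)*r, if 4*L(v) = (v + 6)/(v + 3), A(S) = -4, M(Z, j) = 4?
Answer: 7140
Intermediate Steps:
g(n, H) = 20 - 30*H
L(v) = (6 + v)/(4*(3 + v)) (L(v) = ((v + 6)/(v + 3))/4 = ((6 + v)/(3 + v))/4 = (6 + v)/(4*(3 + v)))
r = 3/2 (r = (6 - 4)/(4*(3 - 4)) + 2 = (¼)*2/(-1) + 2 = (¼)*(-1)*2 + 2 = -½ + 2 = 3/2 ≈ 1.5000)
(g(M(-4, 4), -5)*28)*r = ((20 - 30*(-5))*28)*(3/2) = ((20 + 150)*28)*(3/2) = (170*28)*(3/2) = 4760*(3/2) = 7140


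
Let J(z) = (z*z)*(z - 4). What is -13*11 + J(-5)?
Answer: -368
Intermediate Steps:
J(z) = z**2*(-4 + z)
-13*11 + J(-5) = -13*11 + (-5)**2*(-4 - 5) = -143 + 25*(-9) = -143 - 225 = -368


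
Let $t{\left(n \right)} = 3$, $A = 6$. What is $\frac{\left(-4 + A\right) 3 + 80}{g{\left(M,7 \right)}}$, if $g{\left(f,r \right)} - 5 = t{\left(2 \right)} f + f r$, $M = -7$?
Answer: $- \frac{86}{65} \approx -1.3231$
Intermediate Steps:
$g{\left(f,r \right)} = 5 + 3 f + f r$ ($g{\left(f,r \right)} = 5 + \left(3 f + f r\right) = 5 + 3 f + f r$)
$\frac{\left(-4 + A\right) 3 + 80}{g{\left(M,7 \right)}} = \frac{\left(-4 + 6\right) 3 + 80}{5 + 3 \left(-7\right) - 49} = \frac{2 \cdot 3 + 80}{5 - 21 - 49} = \frac{6 + 80}{-65} = 86 \left(- \frac{1}{65}\right) = - \frac{86}{65}$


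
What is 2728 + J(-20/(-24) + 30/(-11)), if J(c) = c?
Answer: 179923/66 ≈ 2726.1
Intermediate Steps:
2728 + J(-20/(-24) + 30/(-11)) = 2728 + (-20/(-24) + 30/(-11)) = 2728 + (-20*(-1/24) + 30*(-1/11)) = 2728 + (⅚ - 30/11) = 2728 - 125/66 = 179923/66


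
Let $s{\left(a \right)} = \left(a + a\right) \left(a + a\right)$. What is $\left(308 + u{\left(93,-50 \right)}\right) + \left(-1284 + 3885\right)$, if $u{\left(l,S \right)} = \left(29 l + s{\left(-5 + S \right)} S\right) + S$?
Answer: $-599444$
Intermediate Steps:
$s{\left(a \right)} = 4 a^{2}$ ($s{\left(a \right)} = 2 a 2 a = 4 a^{2}$)
$u{\left(l,S \right)} = S + 29 l + 4 S \left(-5 + S\right)^{2}$ ($u{\left(l,S \right)} = \left(29 l + 4 \left(-5 + S\right)^{2} S\right) + S = \left(29 l + 4 S \left(-5 + S\right)^{2}\right) + S = S + 29 l + 4 S \left(-5 + S\right)^{2}$)
$\left(308 + u{\left(93,-50 \right)}\right) + \left(-1284 + 3885\right) = \left(308 + \left(-50 + 29 \cdot 93 + 4 \left(-50\right) \left(-5 - 50\right)^{2}\right)\right) + \left(-1284 + 3885\right) = \left(308 + \left(-50 + 2697 + 4 \left(-50\right) \left(-55\right)^{2}\right)\right) + 2601 = \left(308 + \left(-50 + 2697 + 4 \left(-50\right) 3025\right)\right) + 2601 = \left(308 - 602353\right) + 2601 = -602045 + 2601 = -599444$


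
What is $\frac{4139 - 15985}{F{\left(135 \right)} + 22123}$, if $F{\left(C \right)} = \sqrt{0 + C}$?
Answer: $- \frac{131034529}{244713497} + \frac{17769 \sqrt{15}}{244713497} \approx -0.53518$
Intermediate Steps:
$F{\left(C \right)} = \sqrt{C}$
$\frac{4139 - 15985}{F{\left(135 \right)} + 22123} = \frac{4139 - 15985}{\sqrt{135} + 22123} = \frac{4139 - 15985}{3 \sqrt{15} + 22123} = \frac{4139 - 15985}{22123 + 3 \sqrt{15}} = - \frac{11846}{22123 + 3 \sqrt{15}}$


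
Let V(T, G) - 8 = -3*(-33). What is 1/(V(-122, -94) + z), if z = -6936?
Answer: -1/6829 ≈ -0.00014643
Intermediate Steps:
V(T, G) = 107 (V(T, G) = 8 - 3*(-33) = 8 + 99 = 107)
1/(V(-122, -94) + z) = 1/(107 - 6936) = 1/(-6829) = -1/6829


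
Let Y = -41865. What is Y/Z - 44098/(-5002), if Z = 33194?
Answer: 627190141/83018194 ≈ 7.5549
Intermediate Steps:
Y/Z - 44098/(-5002) = -41865/33194 - 44098/(-5002) = -41865*1/33194 - 44098*(-1/5002) = -41865/33194 + 22049/2501 = 627190141/83018194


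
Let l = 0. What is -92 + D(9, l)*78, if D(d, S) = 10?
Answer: 688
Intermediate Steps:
-92 + D(9, l)*78 = -92 + 10*78 = -92 + 780 = 688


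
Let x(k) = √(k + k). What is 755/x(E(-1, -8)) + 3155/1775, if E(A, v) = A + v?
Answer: 631/355 - 755*I*√2/6 ≈ 1.7775 - 177.96*I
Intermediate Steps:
x(k) = √2*√k (x(k) = √(2*k) = √2*√k)
755/x(E(-1, -8)) + 3155/1775 = 755/((√2*√(-1 - 8))) + 3155/1775 = 755/((√2*√(-9))) + 3155*(1/1775) = 755/((√2*(3*I))) + 631/355 = 755/((3*I*√2)) + 631/355 = 755*(-I*√2/6) + 631/355 = -755*I*√2/6 + 631/355 = 631/355 - 755*I*√2/6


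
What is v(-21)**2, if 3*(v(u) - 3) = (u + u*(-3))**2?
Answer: 349281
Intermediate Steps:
v(u) = 3 + 4*u**2/3 (v(u) = 3 + (u + u*(-3))**2/3 = 3 + (u - 3*u)**2/3 = 3 + (-2*u)**2/3 = 3 + (4*u**2)/3 = 3 + 4*u**2/3)
v(-21)**2 = (3 + (4/3)*(-21)**2)**2 = (3 + (4/3)*441)**2 = (3 + 588)**2 = 591**2 = 349281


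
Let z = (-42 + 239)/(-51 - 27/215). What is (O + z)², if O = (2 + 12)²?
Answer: 4460869253929/120824064 ≈ 36920.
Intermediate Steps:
O = 196 (O = 14² = 196)
z = -42355/10992 (z = 197/(-51 - 27*1/215) = 197/(-51 - 27/215) = 197/(-10992/215) = 197*(-215/10992) = -42355/10992 ≈ -3.8533)
(O + z)² = (196 - 42355/10992)² = (2112077/10992)² = 4460869253929/120824064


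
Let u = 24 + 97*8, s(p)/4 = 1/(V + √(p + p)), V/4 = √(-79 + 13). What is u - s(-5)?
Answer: 2*(400*√5 + 1600*√33 + I*√2)/(√5 + 4*√33) ≈ 800.0 + 0.11218*I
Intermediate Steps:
V = 4*I*√66 (V = 4*√(-79 + 13) = 4*√(-66) = 4*(I*√66) = 4*I*√66 ≈ 32.496*I)
s(p) = 4/(√2*√p + 4*I*√66) (s(p) = 4/(4*I*√66 + √(p + p)) = 4/(4*I*√66 + √(2*p)) = 4/(4*I*√66 + √2*√p) = 4/(√2*√p + 4*I*√66))
u = 800 (u = 24 + 776 = 800)
u - s(-5) = 800 - 4/(√2*√(-5) + 4*I*√66) = 800 - 4/(√2*(I*√5) + 4*I*√66) = 800 - 4/(I*√10 + 4*I*√66)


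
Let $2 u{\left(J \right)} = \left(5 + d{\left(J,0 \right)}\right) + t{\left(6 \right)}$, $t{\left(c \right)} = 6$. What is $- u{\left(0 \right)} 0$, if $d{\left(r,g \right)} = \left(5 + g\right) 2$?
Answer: $0$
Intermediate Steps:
$d{\left(r,g \right)} = 10 + 2 g$
$u{\left(J \right)} = \frac{21}{2}$ ($u{\left(J \right)} = \frac{\left(5 + \left(10 + 2 \cdot 0\right)\right) + 6}{2} = \frac{\left(5 + \left(10 + 0\right)\right) + 6}{2} = \frac{\left(5 + 10\right) + 6}{2} = \frac{15 + 6}{2} = \frac{1}{2} \cdot 21 = \frac{21}{2}$)
$- u{\left(0 \right)} 0 = \left(-1\right) \frac{21}{2} \cdot 0 = \left(- \frac{21}{2}\right) 0 = 0$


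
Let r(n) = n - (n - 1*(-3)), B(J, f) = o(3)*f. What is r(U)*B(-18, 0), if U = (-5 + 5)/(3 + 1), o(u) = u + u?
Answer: 0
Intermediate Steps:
o(u) = 2*u
U = 0 (U = 0/4 = 0*(¼) = 0)
B(J, f) = 6*f (B(J, f) = (2*3)*f = 6*f)
r(n) = -3 (r(n) = n - (n + 3) = n - (3 + n) = n + (-3 - n) = -3)
r(U)*B(-18, 0) = -18*0 = -3*0 = 0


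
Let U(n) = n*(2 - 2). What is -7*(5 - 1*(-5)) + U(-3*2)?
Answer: -70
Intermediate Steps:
U(n) = 0 (U(n) = n*0 = 0)
-7*(5 - 1*(-5)) + U(-3*2) = -7*(5 - 1*(-5)) + 0 = -7*(5 + 5) + 0 = -7*10 + 0 = -70 + 0 = -70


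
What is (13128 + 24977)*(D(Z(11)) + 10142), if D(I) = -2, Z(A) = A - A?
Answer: 386384700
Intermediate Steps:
Z(A) = 0
(13128 + 24977)*(D(Z(11)) + 10142) = (13128 + 24977)*(-2 + 10142) = 38105*10140 = 386384700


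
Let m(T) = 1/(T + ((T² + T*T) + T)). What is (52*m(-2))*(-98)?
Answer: -1274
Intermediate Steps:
m(T) = 1/(2*T + 2*T²) (m(T) = 1/(T + ((T² + T²) + T)) = 1/(T + (2*T² + T)) = 1/(T + (T + 2*T²)) = 1/(2*T + 2*T²))
(52*m(-2))*(-98) = (52*((½)/(-2*(1 - 2))))*(-98) = (52*((½)*(-½)/(-1)))*(-98) = (52*((½)*(-½)*(-1)))*(-98) = (52*(¼))*(-98) = 13*(-98) = -1274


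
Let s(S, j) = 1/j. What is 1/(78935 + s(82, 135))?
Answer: 135/10656226 ≈ 1.2669e-5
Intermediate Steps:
1/(78935 + s(82, 135)) = 1/(78935 + 1/135) = 1/(10656226/135) = 135/10656226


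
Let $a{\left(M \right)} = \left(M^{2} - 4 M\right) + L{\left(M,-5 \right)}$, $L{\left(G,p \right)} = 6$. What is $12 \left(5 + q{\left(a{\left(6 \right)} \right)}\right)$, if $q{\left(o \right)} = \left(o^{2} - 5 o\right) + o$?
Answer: $3084$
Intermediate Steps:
$a{\left(M \right)} = 6 + M^{2} - 4 M$ ($a{\left(M \right)} = \left(M^{2} - 4 M\right) + 6 = 6 + M^{2} - 4 M$)
$q{\left(o \right)} = o^{2} - 4 o$
$12 \left(5 + q{\left(a{\left(6 \right)} \right)}\right) = 12 \left(5 + \left(6 + 6^{2} - 24\right) \left(-4 + \left(6 + 6^{2} - 24\right)\right)\right) = 12 \left(5 + \left(6 + 36 - 24\right) \left(-4 + \left(6 + 36 - 24\right)\right)\right) = 12 \left(5 + 18 \left(-4 + 18\right)\right) = 12 \left(5 + 18 \cdot 14\right) = 12 \left(5 + 252\right) = 12 \cdot 257 = 3084$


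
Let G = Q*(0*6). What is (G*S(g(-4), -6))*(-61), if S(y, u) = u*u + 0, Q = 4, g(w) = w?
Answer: 0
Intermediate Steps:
S(y, u) = u² (S(y, u) = u² + 0 = u²)
G = 0 (G = 4*(0*6) = 4*0 = 0)
(G*S(g(-4), -6))*(-61) = (0*(-6)²)*(-61) = (0*36)*(-61) = 0*(-61) = 0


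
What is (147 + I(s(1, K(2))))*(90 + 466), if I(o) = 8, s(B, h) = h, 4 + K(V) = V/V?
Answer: 86180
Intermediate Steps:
K(V) = -3 (K(V) = -4 + V/V = -4 + 1 = -3)
(147 + I(s(1, K(2))))*(90 + 466) = (147 + 8)*(90 + 466) = 155*556 = 86180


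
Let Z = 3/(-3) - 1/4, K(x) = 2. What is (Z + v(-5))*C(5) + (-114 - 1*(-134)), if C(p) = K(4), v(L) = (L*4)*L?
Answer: 435/2 ≈ 217.50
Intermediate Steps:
v(L) = 4*L² (v(L) = (4*L)*L = 4*L²)
C(p) = 2
Z = -5/4 (Z = 3*(-⅓) - 1*¼ = -1 - ¼ = -5/4 ≈ -1.2500)
(Z + v(-5))*C(5) + (-114 - 1*(-134)) = (-5/4 + 4*(-5)²)*2 + (-114 - 1*(-134)) = (-5/4 + 4*25)*2 + (-114 + 134) = (-5/4 + 100)*2 + 20 = (395/4)*2 + 20 = 395/2 + 20 = 435/2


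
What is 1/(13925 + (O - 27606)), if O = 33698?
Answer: 1/20017 ≈ 4.9958e-5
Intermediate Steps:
1/(13925 + (O - 27606)) = 1/(13925 + (33698 - 27606)) = 1/(13925 + 6092) = 1/20017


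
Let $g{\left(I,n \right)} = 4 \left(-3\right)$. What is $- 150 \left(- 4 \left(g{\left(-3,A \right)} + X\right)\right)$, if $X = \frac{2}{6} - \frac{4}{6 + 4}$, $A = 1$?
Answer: $-7240$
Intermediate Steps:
$X = - \frac{1}{15}$ ($X = 2 \cdot \frac{1}{6} - \frac{4}{10} = \frac{1}{3} - \frac{2}{5} = - \frac{1}{15} \approx -0.066667$)
$g{\left(I,n \right)} = -12$
$- 150 \left(- 4 \left(g{\left(-3,A \right)} + X\right)\right) = - 150 \left(- 4 \left(-12 - \frac{1}{15}\right)\right) = - 150 \left(\left(-4\right) \left(- \frac{181}{15}\right)\right) = \left(-150\right) \frac{724}{15} = -7240$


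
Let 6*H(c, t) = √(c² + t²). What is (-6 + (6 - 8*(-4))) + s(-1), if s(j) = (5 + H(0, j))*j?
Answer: 161/6 ≈ 26.833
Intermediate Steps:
H(c, t) = √(c² + t²)/6
s(j) = j*(5 + √(j²)/6) (s(j) = (5 + √(0² + j²)/6)*j = (5 + √(0 + j²)/6)*j = (5 + √(j²)/6)*j = j*(5 + √(j²)/6))
(-6 + (6 - 8*(-4))) + s(-1) = (-6 + (6 - 8*(-4))) + (⅙)*(-1)*(30 + √((-1)²)) = (-6 + (6 + 32)) + (⅙)*(-1)*(30 + √1) = (-6 + 38) + (⅙)*(-1)*(30 + 1) = 32 + (⅙)*(-1)*31 = 32 - 31/6 = 161/6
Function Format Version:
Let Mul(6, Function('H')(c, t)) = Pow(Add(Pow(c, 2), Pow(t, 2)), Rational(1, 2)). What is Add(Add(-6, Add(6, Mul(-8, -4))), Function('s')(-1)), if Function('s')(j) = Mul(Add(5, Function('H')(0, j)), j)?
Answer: Rational(161, 6) ≈ 26.833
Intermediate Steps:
Function('H')(c, t) = Mul(Rational(1, 6), Pow(Add(Pow(c, 2), Pow(t, 2)), Rational(1, 2)))
Function('s')(j) = Mul(j, Add(5, Mul(Rational(1, 6), Pow(Pow(j, 2), Rational(1, 2))))) (Function('s')(j) = Mul(Add(5, Mul(Rational(1, 6), Pow(Add(Pow(0, 2), Pow(j, 2)), Rational(1, 2)))), j) = Mul(Add(5, Mul(Rational(1, 6), Pow(Add(0, Pow(j, 2)), Rational(1, 2)))), j) = Mul(Add(5, Mul(Rational(1, 6), Pow(Pow(j, 2), Rational(1, 2)))), j) = Mul(j, Add(5, Mul(Rational(1, 6), Pow(Pow(j, 2), Rational(1, 2))))))
Add(Add(-6, Add(6, Mul(-8, -4))), Function('s')(-1)) = Add(Add(-6, Add(6, Mul(-8, -4))), Mul(Rational(1, 6), -1, Add(30, Pow(Pow(-1, 2), Rational(1, 2))))) = Add(Add(-6, Add(6, 32)), Mul(Rational(1, 6), -1, Add(30, Pow(1, Rational(1, 2))))) = Add(Add(-6, 38), Mul(Rational(1, 6), -1, Add(30, 1))) = Add(32, Mul(Rational(1, 6), -1, 31)) = Add(32, Rational(-31, 6)) = Rational(161, 6)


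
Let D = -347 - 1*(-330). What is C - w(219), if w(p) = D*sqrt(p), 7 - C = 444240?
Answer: -444233 + 17*sqrt(219) ≈ -4.4398e+5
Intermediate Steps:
C = -444233 (C = 7 - 1*444240 = 7 - 444240 = -444233)
D = -17 (D = -347 + 330 = -17)
w(p) = -17*sqrt(p)
C - w(219) = -444233 - (-17)*sqrt(219) = -444233 + 17*sqrt(219)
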